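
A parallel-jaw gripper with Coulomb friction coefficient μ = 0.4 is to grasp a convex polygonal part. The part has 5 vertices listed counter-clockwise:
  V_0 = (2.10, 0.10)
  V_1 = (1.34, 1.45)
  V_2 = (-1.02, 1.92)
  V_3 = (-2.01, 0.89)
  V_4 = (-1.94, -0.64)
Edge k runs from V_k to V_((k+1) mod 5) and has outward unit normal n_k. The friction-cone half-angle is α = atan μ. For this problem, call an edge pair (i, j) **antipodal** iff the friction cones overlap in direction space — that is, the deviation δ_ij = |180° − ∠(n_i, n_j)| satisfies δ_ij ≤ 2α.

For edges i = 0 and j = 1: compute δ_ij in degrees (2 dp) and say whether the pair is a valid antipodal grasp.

α = atan 0.4 = 21.80°;  2α = 43.60°
edge 0: e_0 = (-0.76, +1.35);  n_0 = (+0.8714, +0.4906)
edge 1: e_1 = (-2.36, +0.47);  n_1 = (+0.1953, +0.9807)
∠(n_0, n_1) = 49.36°
δ = |180° − 49.36°| = 130.64°
130.64° > 2α = 43.60°  →  invalid

δ = 130.64°, invalid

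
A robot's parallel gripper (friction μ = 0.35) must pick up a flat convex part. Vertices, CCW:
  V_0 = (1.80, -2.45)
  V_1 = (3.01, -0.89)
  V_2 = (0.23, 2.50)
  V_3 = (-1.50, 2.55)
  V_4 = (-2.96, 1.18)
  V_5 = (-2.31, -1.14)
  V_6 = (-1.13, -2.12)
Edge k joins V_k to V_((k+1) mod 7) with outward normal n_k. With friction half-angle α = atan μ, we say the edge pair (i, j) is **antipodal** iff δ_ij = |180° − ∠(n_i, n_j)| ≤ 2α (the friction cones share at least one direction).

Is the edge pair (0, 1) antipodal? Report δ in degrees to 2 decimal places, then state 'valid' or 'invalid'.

δ = 102.85°, invalid

α = atan 0.35 = 19.29°;  2α = 38.58°
edge 0: e_0 = (+1.21, +1.56);  n_0 = (+0.7902, -0.6129)
edge 1: e_1 = (-2.78, +3.39);  n_1 = (+0.7732, +0.6341)
∠(n_0, n_1) = 77.15°
δ = |180° − 77.15°| = 102.85°
102.85° > 2α = 38.58°  →  invalid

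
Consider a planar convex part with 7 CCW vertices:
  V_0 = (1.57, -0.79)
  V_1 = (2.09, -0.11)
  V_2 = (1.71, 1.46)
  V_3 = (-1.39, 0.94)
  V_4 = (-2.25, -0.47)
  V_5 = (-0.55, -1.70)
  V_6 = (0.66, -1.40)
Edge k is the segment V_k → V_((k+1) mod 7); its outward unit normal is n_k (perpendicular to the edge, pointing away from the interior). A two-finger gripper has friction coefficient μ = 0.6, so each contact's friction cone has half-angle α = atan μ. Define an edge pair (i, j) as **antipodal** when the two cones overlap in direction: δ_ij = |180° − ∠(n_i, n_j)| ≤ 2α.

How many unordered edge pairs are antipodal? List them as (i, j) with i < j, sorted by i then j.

α = atan 0.6 = 30.96°;  2α = 61.93°
n_0 = (+0.7944, -0.6075)
n_1 = (+0.9719, +0.2352)
n_2 = (-0.1654, +0.9862)
n_3 = (-0.8537, +0.5207)
n_4 = (-0.5862, -0.8102)
n_5 = (+0.2406, -0.9706)
n_6 = (+0.5568, -0.8306)
  (0,1): δ = 128.99°  ·
  (0,2): δ = 43.07°  ✓
  (0,3): δ = 6.03°  ✓
  (0,4): δ = 91.52°  ·
  (0,5): δ = 141.33°  ·
  (0,6): δ = 161.24°  ·
  (1,2): δ = 94.08°  ·
  (1,3): δ = 44.99°  ✓
  (1,4): δ = 40.51°  ✓
  (1,5): δ = 90.32°  ·
  (1,6): δ = 110.23°  ·
  (2,3): δ = 130.90°  ·
  (2,4): δ = 45.41°  ✓
  (2,5): δ = 4.40°  ✓
  (2,6): δ = 24.31°  ✓
  (3,4): δ = 94.51°  ·
  (3,5): δ = 44.69°  ✓
  (3,6): δ = 24.78°  ✓
  (4,5): δ = 130.19°  ·
  (4,6): δ = 110.28°  ·
  (5,6): δ = 160.09°  ·
antipodal pairs: 9

count = 9; pairs: (0,2), (0,3), (1,3), (1,4), (2,4), (2,5), (2,6), (3,5), (3,6)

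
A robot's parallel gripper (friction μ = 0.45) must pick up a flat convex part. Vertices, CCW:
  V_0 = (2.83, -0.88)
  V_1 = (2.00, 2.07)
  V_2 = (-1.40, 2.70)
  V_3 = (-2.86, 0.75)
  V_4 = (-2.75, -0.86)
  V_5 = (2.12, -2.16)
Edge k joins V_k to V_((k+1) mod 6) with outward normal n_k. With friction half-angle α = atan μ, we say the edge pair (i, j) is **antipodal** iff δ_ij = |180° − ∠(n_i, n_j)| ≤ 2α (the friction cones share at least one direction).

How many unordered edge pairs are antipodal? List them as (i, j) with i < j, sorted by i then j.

α = atan 0.45 = 24.23°;  2α = 48.46°
n_0 = (+0.9626, +0.2708)
n_1 = (+0.1822, +0.9833)
n_2 = (-0.8005, +0.5993)
n_3 = (-0.9977, -0.0682)
n_4 = (-0.2579, -0.9662)
n_5 = (+0.8745, -0.4851)
  (0,1): δ = 116.21°  ·
  (0,2): δ = 52.54°  ·
  (0,3): δ = 11.81°  ✓
  (0,4): δ = 59.34°  ·
  (0,5): δ = 135.27°  ·
  (1,2): δ = 116.33°  ·
  (1,3): δ = 75.59°  ·
  (1,4): δ = 4.45°  ✓
  (1,5): δ = 71.48°  ·
  (2,3): δ = 139.27°  ·
  (2,4): δ = 68.12°  ·
  (2,5): δ = 7.81°  ✓
  (3,4): δ = 108.85°  ·
  (3,5): δ = 32.93°  ✓
  (4,5): δ = 104.07°  ·
antipodal pairs: 4

count = 4; pairs: (0,3), (1,4), (2,5), (3,5)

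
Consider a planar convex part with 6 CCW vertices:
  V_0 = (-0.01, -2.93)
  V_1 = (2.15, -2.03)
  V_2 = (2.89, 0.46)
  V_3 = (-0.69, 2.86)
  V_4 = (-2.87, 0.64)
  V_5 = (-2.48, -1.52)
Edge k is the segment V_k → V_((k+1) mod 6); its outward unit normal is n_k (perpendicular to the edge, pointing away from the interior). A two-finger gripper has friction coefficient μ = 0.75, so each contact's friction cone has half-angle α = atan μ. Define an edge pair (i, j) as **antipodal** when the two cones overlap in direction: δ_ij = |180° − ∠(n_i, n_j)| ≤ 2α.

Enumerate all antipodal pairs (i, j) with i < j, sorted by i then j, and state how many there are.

count = 6; pairs: (0,2), (0,3), (1,3), (1,4), (2,4), (2,5)

α = atan 0.75 = 36.87°;  2α = 73.74°
n_0 = (+0.3846, -0.9231)
n_1 = (+0.9586, -0.2849)
n_2 = (+0.5568, +0.8306)
n_3 = (-0.7135, +0.7006)
n_4 = (-0.9841, -0.1777)
n_5 = (-0.4958, -0.8685)
  (0,1): δ = 129.17°  ·
  (0,2): δ = 56.46°  ✓
  (0,3): δ = 22.90°  ✓
  (0,4): δ = 77.61°  ·
  (0,5): δ = 127.66°  ·
  (1,2): δ = 107.29°  ·
  (1,3): δ = 27.93°  ✓
  (1,4): δ = 26.79°  ✓
  (1,5): δ = 76.83°  ·
  (2,3): δ = 100.64°  ·
  (2,4): δ = 45.93°  ✓
  (2,5): δ = 4.12°  ✓
  (3,4): δ = 125.29°  ·
  (3,5): δ = 75.24°  ·
  (4,5): δ = 129.95°  ·
antipodal pairs: 6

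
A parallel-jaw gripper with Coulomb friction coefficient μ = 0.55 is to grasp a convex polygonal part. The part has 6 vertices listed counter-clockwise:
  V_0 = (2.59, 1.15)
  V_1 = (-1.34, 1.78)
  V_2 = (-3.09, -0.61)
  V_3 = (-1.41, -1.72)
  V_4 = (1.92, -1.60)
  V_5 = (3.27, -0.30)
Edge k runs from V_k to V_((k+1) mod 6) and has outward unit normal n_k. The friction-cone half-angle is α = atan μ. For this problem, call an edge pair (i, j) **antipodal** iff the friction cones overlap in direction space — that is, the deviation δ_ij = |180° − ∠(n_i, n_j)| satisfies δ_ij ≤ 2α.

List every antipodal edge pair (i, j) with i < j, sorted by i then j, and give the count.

α = atan 0.55 = 28.81°;  2α = 57.62°
n_0 = (+0.1583, +0.9874)
n_1 = (-0.8068, +0.5908)
n_2 = (-0.5513, -0.8343)
n_3 = (+0.0360, -0.9994)
n_4 = (+0.6936, -0.7203)
n_5 = (+0.9054, +0.4246)
  (0,1): δ = 117.10°  ·
  (0,2): δ = 24.35°  ✓
  (0,3): δ = 11.17°  ✓
  (0,4): δ = 53.03°  ✓
  (0,5): δ = 124.23°  ·
  (1,2): δ = 87.24°  ·
  (1,3): δ = 51.72°  ✓
  (1,4): δ = 9.87°  ✓
  (1,5): δ = 61.34°  ·
  (2,3): δ = 144.48°  ·
  (2,4): δ = 102.63°  ·
  (2,5): δ = 31.42°  ✓
  (3,4): δ = 138.14°  ·
  (3,5): δ = 66.94°  ·
  (4,5): δ = 108.79°  ·
antipodal pairs: 6

count = 6; pairs: (0,2), (0,3), (0,4), (1,3), (1,4), (2,5)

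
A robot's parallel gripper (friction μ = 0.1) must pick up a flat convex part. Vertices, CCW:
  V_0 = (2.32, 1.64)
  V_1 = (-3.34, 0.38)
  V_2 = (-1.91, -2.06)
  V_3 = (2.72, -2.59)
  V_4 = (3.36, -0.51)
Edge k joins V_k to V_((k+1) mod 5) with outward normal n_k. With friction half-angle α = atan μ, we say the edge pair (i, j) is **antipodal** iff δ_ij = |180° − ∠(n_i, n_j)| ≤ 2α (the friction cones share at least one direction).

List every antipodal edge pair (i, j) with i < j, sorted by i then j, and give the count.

α = atan 0.1 = 5.71°;  2α = 11.42°
n_0 = (-0.2173, +0.9761)
n_1 = (-0.8628, -0.5056)
n_2 = (-0.1137, -0.9935)
n_3 = (+0.9558, -0.2941)
n_4 = (+0.9002, +0.4355)
  (0,1): δ = 72.18°  ·
  (0,2): δ = 19.08°  ·
  (0,3): δ = 60.35°  ·
  (0,4): δ = 103.26°  ·
  (1,2): δ = 126.90°  ·
  (1,3): δ = 47.48°  ·
  (1,4): δ = 4.56°  ✓
  (2,3): δ = 100.57°  ·
  (2,4): δ = 57.66°  ·
  (3,4): δ = 137.08°  ·
antipodal pairs: 1

count = 1; pairs: (1,4)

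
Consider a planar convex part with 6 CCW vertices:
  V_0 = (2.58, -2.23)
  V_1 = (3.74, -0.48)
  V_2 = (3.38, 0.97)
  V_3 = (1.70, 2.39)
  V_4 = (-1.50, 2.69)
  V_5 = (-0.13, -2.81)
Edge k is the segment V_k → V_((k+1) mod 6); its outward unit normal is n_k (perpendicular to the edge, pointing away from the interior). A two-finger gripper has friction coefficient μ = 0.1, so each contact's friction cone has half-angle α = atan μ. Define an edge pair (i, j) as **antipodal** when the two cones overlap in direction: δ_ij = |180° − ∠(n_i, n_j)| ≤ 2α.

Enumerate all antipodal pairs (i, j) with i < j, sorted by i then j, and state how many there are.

count = 1; pairs: (1,4)

α = atan 0.1 = 5.71°;  2α = 11.42°
n_0 = (+0.8335, -0.5525)
n_1 = (+0.9705, +0.2410)
n_2 = (+0.6455, +0.7637)
n_3 = (+0.0933, +0.9956)
n_4 = (-0.9703, -0.2417)
n_5 = (+0.2093, -0.9779)
  (0,1): δ = 132.52°  ·
  (0,2): δ = 96.67°  ·
  (0,3): δ = 61.82°  ·
  (0,4): δ = 47.53°  ·
  (0,5): δ = 135.62°  ·
  (1,2): δ = 144.15°  ·
  (1,3): δ = 109.30°  ·
  (1,4): δ = 0.04°  ✓
  (1,5): δ = 88.14°  ·
  (2,3): δ = 145.15°  ·
  (2,4): δ = 35.81°  ·
  (2,5): δ = 52.29°  ·
  (3,4): δ = 70.66°  ·
  (3,5): δ = 17.44°  ·
  (4,5): δ = 91.91°  ·
antipodal pairs: 1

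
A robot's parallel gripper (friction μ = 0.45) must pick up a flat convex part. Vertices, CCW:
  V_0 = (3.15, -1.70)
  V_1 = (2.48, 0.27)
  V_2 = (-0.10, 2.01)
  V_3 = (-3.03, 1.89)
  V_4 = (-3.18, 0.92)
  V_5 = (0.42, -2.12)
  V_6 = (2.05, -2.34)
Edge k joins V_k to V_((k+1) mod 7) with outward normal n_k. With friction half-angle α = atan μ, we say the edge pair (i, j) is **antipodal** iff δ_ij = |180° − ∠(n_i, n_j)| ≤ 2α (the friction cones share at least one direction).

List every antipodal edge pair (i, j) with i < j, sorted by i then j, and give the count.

count = 7; pairs: (0,3), (0,4), (1,4), (1,5), (2,4), (2,5), (2,6)

α = atan 0.45 = 24.23°;  2α = 48.46°
n_0 = (+0.9467, +0.3220)
n_1 = (+0.5591, +0.8291)
n_2 = (-0.0409, +0.9992)
n_3 = (-0.9883, +0.1528)
n_4 = (-0.6452, -0.7640)
n_5 = (-0.1338, -0.9910)
n_6 = (+0.5029, -0.8643)
  (0,1): δ = 142.78°  ·
  (0,2): δ = 106.44°  ·
  (0,3): δ = 27.57°  ✓
  (0,4): δ = 31.04°  ✓
  (0,5): δ = 63.53°  ·
  (0,6): δ = 101.41°  ·
  (1,2): δ = 143.66°  ·
  (1,3): δ = 64.79°  ·
  (1,4): δ = 6.18°  ✓
  (1,5): δ = 26.31°  ✓
  (1,6): δ = 64.19°  ·
  (2,3): δ = 101.14°  ·
  (2,4): δ = 42.52°  ✓
  (2,5): δ = 10.03°  ✓
  (2,6): δ = 27.85°  ✓
  (3,4): δ = 121.39°  ·
  (3,5): δ = 88.90°  ·
  (3,6): δ = 51.02°  ·
  (4,5): δ = 147.51°  ·
  (4,6): δ = 109.63°  ·
  (5,6): δ = 142.12°  ·
antipodal pairs: 7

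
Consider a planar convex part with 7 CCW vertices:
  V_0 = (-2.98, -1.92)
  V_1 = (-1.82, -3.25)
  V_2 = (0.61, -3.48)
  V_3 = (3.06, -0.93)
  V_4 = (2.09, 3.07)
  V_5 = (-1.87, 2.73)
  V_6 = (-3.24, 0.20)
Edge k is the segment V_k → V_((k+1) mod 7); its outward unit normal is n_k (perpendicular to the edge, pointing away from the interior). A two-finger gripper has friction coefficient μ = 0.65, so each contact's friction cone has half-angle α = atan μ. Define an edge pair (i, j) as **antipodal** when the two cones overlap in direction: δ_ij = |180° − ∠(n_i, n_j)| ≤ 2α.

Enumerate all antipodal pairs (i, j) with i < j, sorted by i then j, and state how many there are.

α = atan 0.65 = 33.02°;  2α = 66.05°
n_0 = (-0.7536, -0.6573)
n_1 = (-0.0942, -0.9956)
n_2 = (+0.7211, -0.6928)
n_3 = (+0.9718, +0.2357)
n_4 = (-0.0855, +0.9963)
n_5 = (-0.8794, +0.4762)
n_6 = (-0.9926, -0.1217)
  (0,1): δ = 136.50°  ·
  (0,2): δ = 84.95°  ·
  (0,3): δ = 27.46°  ✓
  (0,4): δ = 53.81°  ✓
  (0,5): δ = 110.47°  ·
  (0,6): δ = 145.90°  ·
  (1,2): δ = 128.45°  ·
  (1,3): δ = 70.96°  ·
  (1,4): δ = 10.31°  ✓
  (1,5): δ = 66.97°  ·
  (1,6): δ = 102.40°  ·
  (2,3): δ = 122.51°  ·
  (2,4): δ = 41.24°  ✓
  (2,5): δ = 15.42°  ✓
  (2,6): δ = 50.85°  ✓
  (3,4): δ = 98.72°  ·
  (3,5): δ = 42.07°  ✓
  (3,6): δ = 6.64°  ✓
  (4,5): δ = 123.34°  ·
  (4,6): δ = 87.92°  ·
  (5,6): δ = 144.57°  ·
antipodal pairs: 8

count = 8; pairs: (0,3), (0,4), (1,4), (2,4), (2,5), (2,6), (3,5), (3,6)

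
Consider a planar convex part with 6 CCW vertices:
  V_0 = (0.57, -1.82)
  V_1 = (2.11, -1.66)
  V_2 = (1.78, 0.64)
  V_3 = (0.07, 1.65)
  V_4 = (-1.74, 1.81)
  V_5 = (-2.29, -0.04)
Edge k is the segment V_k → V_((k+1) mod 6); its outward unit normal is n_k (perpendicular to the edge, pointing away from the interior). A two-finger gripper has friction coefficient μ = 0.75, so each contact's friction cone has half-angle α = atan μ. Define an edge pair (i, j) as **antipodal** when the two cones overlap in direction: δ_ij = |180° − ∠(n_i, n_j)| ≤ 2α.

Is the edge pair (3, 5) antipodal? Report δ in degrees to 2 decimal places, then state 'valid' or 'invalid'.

α = atan 0.75 = 36.87°;  2α = 73.74°
edge 3: e_3 = (-1.81, +0.16);  n_3 = (+0.0881, +0.9961)
edge 5: e_5 = (+2.86, -1.78);  n_5 = (-0.5284, -0.8490)
∠(n_3, n_5) = 153.15°
δ = |180° − 153.15°| = 26.85°
26.85° ≤ 2α = 73.74°  →  valid

δ = 26.85°, valid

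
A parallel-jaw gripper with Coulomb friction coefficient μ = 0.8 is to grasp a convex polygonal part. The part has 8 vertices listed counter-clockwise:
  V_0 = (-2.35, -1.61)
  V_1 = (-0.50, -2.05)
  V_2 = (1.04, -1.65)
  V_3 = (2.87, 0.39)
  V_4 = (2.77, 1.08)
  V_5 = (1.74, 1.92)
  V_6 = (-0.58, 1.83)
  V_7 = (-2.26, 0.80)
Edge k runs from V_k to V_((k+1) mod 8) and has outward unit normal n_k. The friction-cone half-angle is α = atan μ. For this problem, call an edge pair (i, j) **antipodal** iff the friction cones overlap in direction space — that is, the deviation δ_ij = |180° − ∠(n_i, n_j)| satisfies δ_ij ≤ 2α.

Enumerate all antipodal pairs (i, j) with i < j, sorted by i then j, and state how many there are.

count = 14; pairs: (0,3), (0,4), (0,5), (0,6), (1,4), (1,5), (1,6), (1,7), (2,5), (2,6), (2,7), (3,6), (3,7), (4,7)

α = atan 0.8 = 38.66°;  2α = 77.32°
n_0 = (-0.2314, -0.9729)
n_1 = (+0.2514, -0.9679)
n_2 = (+0.7444, -0.6678)
n_3 = (+0.9897, +0.1434)
n_4 = (+0.6320, +0.7750)
n_5 = (-0.0388, +0.9992)
n_6 = (-0.5227, +0.8525)
n_7 = (-0.9993, +0.0373)
  (0,1): δ = 152.06°  ·
  (0,2): δ = 118.52°  ·
  (0,3): δ = 68.38°  ✓
  (0,4): δ = 25.82°  ✓
  (0,5): δ = 15.60°  ✓
  (0,6): δ = 44.89°  ✓
  (0,7): δ = 101.24°  ·
  (1,2): δ = 146.45°  ·
  (1,3): δ = 96.31°  ·
  (1,4): δ = 53.76°  ✓
  (1,5): δ = 12.34°  ✓
  (1,6): δ = 16.95°  ✓
  (1,7): δ = 73.30°  ✓
  (2,3): δ = 129.86°  ·
  (2,4): δ = 87.30°  ·
  (2,5): δ = 45.88°  ✓
  (2,6): δ = 16.59°  ✓
  (2,7): δ = 39.76°  ✓
  (3,4): δ = 137.44°  ·
  (3,5): δ = 96.02°  ·
  (3,6): δ = 66.73°  ✓
  (3,7): δ = 10.39°  ✓
  (4,5): δ = 138.58°  ·
  (4,6): δ = 109.29°  ·
  (4,7): δ = 52.94°  ✓
  (5,6): δ = 150.71°  ·
  (5,7): δ = 94.36°  ·
  (6,7): δ = 123.65°  ·
antipodal pairs: 14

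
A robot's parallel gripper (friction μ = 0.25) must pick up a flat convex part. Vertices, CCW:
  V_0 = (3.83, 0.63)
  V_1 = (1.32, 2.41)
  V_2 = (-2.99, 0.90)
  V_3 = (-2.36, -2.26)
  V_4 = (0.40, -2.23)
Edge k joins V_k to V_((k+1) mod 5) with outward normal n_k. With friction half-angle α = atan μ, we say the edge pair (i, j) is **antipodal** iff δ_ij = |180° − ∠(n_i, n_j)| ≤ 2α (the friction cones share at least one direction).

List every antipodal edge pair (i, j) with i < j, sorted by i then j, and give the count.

α = atan 0.25 = 14.04°;  2α = 28.07°
n_0 = (+0.5785, +0.8157)
n_1 = (-0.3306, +0.9438)
n_2 = (-0.9807, -0.1955)
n_3 = (+0.0109, -0.9999)
n_4 = (+0.6404, -0.7680)
  (0,1): δ = 125.35°  ·
  (0,2): δ = 43.38°  ·
  (0,3): δ = 35.97°  ·
  (0,4): δ = 75.16°  ·
  (1,2): δ = 98.03°  ·
  (1,3): δ = 18.69°  ✓
  (1,4): δ = 20.51°  ✓
  (2,3): δ = 100.65°  ·
  (2,4): δ = 61.45°  ·
  (3,4): δ = 140.80°  ·
antipodal pairs: 2

count = 2; pairs: (1,3), (1,4)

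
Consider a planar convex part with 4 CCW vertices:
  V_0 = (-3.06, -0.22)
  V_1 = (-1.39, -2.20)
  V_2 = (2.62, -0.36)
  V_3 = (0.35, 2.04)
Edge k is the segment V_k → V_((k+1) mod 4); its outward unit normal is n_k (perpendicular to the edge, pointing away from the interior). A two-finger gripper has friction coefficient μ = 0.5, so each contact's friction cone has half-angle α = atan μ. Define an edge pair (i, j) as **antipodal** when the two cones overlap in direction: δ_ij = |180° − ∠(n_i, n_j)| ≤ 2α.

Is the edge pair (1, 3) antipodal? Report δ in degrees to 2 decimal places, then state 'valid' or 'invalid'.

α = atan 0.5 = 26.57°;  2α = 53.13°
edge 1: e_1 = (+4.01, +1.84);  n_1 = (+0.4170, -0.9089)
edge 3: e_3 = (-3.41, -2.26);  n_3 = (-0.5524, +0.8336)
∠(n_1, n_3) = 171.11°
δ = |180° − 171.11°| = 8.89°
8.89° ≤ 2α = 53.13°  →  valid

δ = 8.89°, valid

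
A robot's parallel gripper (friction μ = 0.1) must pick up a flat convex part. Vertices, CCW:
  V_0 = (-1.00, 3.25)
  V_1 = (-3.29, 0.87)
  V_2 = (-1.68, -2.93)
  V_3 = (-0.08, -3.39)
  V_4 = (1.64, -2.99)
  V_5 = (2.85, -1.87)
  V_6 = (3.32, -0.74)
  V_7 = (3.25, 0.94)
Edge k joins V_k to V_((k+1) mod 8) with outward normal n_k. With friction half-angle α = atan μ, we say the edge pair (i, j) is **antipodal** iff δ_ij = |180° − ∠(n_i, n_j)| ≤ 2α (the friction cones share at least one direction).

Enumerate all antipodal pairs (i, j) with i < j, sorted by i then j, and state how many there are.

count = 1; pairs: (0,4)

α = atan 0.1 = 5.71°;  2α = 11.42°
n_0 = (-0.7206, +0.6934)
n_1 = (-0.9208, -0.3901)
n_2 = (-0.2763, -0.9611)
n_3 = (+0.2265, -0.9740)
n_4 = (+0.6793, -0.7339)
n_5 = (+0.9233, -0.3840)
n_6 = (+0.9991, +0.0416)
n_7 = (+0.4775, +0.8786)
  (0,1): δ = 113.14°  ·
  (0,2): δ = 62.14°  ·
  (0,3): δ = 33.01°  ·
  (0,4): δ = 3.32°  ✓
  (0,5): δ = 21.31°  ·
  (0,6): δ = 46.28°  ·
  (0,7): δ = 105.37°  ·
  (1,2): δ = 129.00°  ·
  (1,3): δ = 99.87°  ·
  (1,4): δ = 70.17°  ·
  (1,5): δ = 45.55°  ·
  (1,6): δ = 20.58°  ·
  (1,7): δ = 38.51°  ·
  (2,3): δ = 150.87°  ·
  (2,4): δ = 121.17°  ·
  (2,5): δ = 96.54°  ·
  (2,6): δ = 71.57°  ·
  (2,7): δ = 12.49°  ·
  (3,4): δ = 150.30°  ·
  (3,5): δ = 125.68°  ·
  (3,6): δ = 100.71°  ·
  (3,7): δ = 41.62°  ·
  (4,5): δ = 155.37°  ·
  (4,6): δ = 130.40°  ·
  (4,7): δ = 71.31°  ·
  (5,6): δ = 155.03°  ·
  (5,7): δ = 95.94°  ·
  (6,7): δ = 120.91°  ·
antipodal pairs: 1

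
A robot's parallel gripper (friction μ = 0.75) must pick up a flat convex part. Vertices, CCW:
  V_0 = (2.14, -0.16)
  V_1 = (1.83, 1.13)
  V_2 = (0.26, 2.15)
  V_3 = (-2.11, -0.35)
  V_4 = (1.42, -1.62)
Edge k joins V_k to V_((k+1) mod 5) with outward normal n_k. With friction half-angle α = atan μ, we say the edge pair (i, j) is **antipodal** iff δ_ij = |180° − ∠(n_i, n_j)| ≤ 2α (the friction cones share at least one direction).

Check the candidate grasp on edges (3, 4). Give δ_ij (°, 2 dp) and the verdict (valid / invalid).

δ = 96.46°, invalid

α = atan 0.75 = 36.87°;  2α = 73.74°
edge 3: e_3 = (+3.53, -1.27);  n_3 = (-0.3385, -0.9410)
edge 4: e_4 = (+0.72, +1.46);  n_4 = (+0.8969, -0.4423)
∠(n_3, n_4) = 83.54°
δ = |180° − 83.54°| = 96.46°
96.46° > 2α = 73.74°  →  invalid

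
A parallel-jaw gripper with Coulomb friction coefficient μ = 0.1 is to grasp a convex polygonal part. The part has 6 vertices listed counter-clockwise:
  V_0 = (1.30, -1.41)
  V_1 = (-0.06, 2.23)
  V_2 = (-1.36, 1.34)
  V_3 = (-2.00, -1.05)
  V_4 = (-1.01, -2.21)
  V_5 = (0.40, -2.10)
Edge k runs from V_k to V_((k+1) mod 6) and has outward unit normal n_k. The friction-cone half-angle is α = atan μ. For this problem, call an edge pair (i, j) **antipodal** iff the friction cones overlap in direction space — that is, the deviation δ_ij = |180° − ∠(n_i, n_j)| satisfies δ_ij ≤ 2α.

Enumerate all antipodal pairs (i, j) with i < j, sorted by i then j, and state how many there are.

count = 1; pairs: (1,5)

α = atan 0.1 = 5.71°;  2α = 11.42°
n_0 = (+0.9368, +0.3500)
n_1 = (-0.5649, +0.8252)
n_2 = (-0.9660, +0.2587)
n_3 = (-0.7606, -0.6492)
n_4 = (+0.0778, -0.9970)
n_5 = (+0.6084, -0.7936)
  (0,1): δ = 76.09°  ·
  (0,2): δ = 35.48°  ·
  (0,3): δ = 19.99°  ·
  (0,4): δ = 73.97°  ·
  (0,5): δ = 106.99°  ·
  (1,2): δ = 139.39°  ·
  (1,3): δ = 83.92°  ·
  (1,4): δ = 29.94°  ·
  (1,5): δ = 3.08°  ✓
  (2,3): δ = 124.53°  ·
  (2,4): δ = 70.55°  ·
  (2,5): δ = 37.53°  ·
  (3,4): δ = 126.02°  ·
  (3,5): δ = 93.00°  ·
  (4,5): δ = 146.98°  ·
antipodal pairs: 1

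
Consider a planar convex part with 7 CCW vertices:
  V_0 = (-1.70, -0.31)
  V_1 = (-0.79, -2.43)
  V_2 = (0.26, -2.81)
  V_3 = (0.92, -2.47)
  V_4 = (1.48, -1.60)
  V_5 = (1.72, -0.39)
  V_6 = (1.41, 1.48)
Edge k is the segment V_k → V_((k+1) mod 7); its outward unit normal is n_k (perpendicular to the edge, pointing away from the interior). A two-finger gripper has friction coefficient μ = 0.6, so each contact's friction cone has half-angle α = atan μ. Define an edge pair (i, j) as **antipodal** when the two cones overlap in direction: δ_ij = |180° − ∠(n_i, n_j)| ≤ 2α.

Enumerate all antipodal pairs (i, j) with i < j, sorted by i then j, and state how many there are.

α = atan 0.6 = 30.96°;  2α = 61.93°
n_0 = (-0.9189, -0.3944)
n_1 = (-0.3403, -0.9403)
n_2 = (+0.4580, -0.8890)
n_3 = (+0.8409, -0.5412)
n_4 = (+0.9809, -0.1946)
n_5 = (+0.9865, +0.1635)
n_6 = (-0.4988, +0.8667)
  (0,1): δ = 133.13°  ·
  (0,2): δ = 85.98°  ·
  (0,3): δ = 56.00°  ✓
  (0,4): δ = 34.45°  ✓
  (0,5): δ = 13.82°  ✓
  (0,6): δ = 96.69°  ·
  (1,2): δ = 132.85°  ·
  (1,3): δ = 102.87°  ·
  (1,4): δ = 81.32°  ·
  (1,5): δ = 60.69°  ✓
  (1,6): δ = 49.82°  ✓
  (2,3): δ = 150.02°  ·
  (2,4): δ = 128.47°  ·
  (2,5): δ = 107.84°  ·
  (2,6): δ = 2.67°  ✓
  (3,4): δ = 158.45°  ·
  (3,5): δ = 137.82°  ·
  (3,6): δ = 27.31°  ✓
  (4,5): δ = 159.37°  ·
  (4,6): δ = 48.86°  ✓
  (5,6): δ = 69.49°  ·
antipodal pairs: 8

count = 8; pairs: (0,3), (0,4), (0,5), (1,5), (1,6), (2,6), (3,6), (4,6)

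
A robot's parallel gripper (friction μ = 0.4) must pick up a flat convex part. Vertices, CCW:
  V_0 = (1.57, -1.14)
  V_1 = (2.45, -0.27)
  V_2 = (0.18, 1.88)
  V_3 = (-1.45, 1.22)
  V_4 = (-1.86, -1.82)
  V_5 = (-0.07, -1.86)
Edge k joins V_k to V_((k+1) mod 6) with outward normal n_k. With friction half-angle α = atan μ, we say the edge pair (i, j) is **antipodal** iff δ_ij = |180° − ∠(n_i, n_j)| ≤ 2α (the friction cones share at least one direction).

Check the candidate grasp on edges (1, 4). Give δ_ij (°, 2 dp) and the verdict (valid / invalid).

δ = 42.16°, valid

α = atan 0.4 = 21.80°;  2α = 43.60°
edge 1: e_1 = (-2.27, +2.15);  n_1 = (+0.6877, +0.7260)
edge 4: e_4 = (+1.79, -0.04);  n_4 = (-0.0223, -0.9998)
∠(n_1, n_4) = 137.84°
δ = |180° − 137.84°| = 42.16°
42.16° ≤ 2α = 43.60°  →  valid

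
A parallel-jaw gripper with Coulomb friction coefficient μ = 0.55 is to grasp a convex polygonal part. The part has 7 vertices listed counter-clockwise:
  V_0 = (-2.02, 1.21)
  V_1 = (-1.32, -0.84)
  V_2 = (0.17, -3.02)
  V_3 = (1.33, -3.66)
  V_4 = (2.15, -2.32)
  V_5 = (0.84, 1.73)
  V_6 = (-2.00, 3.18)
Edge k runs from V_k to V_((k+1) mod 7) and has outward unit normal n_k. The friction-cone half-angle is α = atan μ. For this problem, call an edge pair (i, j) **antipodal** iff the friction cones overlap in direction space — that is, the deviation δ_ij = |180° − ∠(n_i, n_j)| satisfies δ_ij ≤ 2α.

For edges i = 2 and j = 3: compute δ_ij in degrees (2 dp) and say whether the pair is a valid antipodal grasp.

δ = 92.58°, invalid

α = atan 0.55 = 28.81°;  2α = 57.62°
edge 2: e_2 = (+1.16, -0.64);  n_2 = (-0.4831, -0.8756)
edge 3: e_3 = (+0.82, +1.34);  n_3 = (+0.8530, -0.5220)
∠(n_2, n_3) = 87.42°
δ = |180° − 87.42°| = 92.58°
92.58° > 2α = 57.62°  →  invalid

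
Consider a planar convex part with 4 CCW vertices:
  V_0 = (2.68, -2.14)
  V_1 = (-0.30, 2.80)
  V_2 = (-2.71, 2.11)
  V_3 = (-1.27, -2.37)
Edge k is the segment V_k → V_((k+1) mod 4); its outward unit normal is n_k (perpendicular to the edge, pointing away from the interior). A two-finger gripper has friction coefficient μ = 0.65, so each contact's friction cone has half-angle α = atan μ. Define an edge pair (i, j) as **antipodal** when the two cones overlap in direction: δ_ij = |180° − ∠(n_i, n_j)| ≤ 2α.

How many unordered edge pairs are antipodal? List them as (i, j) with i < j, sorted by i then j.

count = 3; pairs: (0,2), (0,3), (1,3)

α = atan 0.65 = 33.02°;  2α = 66.05°
n_0 = (+0.8563, +0.5165)
n_1 = (-0.2752, +0.9614)
n_2 = (-0.9520, -0.3060)
n_3 = (+0.0581, -0.9983)
  (0,1): δ = 105.12°  ·
  (0,2): δ = 13.28°  ✓
  (0,3): δ = 62.23°  ✓
  (1,2): δ = 88.16°  ·
  (1,3): δ = 12.64°  ✓
  (2,3): δ = 104.49°  ·
antipodal pairs: 3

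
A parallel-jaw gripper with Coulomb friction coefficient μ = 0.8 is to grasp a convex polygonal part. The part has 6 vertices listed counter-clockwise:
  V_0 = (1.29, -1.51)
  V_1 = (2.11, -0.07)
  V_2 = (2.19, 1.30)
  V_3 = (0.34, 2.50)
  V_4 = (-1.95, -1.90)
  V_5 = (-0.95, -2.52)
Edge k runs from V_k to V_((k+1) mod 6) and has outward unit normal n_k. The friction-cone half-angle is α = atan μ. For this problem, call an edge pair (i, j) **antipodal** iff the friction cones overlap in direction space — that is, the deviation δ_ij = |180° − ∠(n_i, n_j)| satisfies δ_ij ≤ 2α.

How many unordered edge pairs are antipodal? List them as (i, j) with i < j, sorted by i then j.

α = atan 0.8 = 38.66°;  2α = 77.32°
n_0 = (+0.8690, -0.4948)
n_1 = (+0.9983, -0.0583)
n_2 = (+0.5442, +0.8390)
n_3 = (-0.8871, +0.4617)
n_4 = (-0.5269, -0.8499)
n_5 = (+0.4110, -0.9116)
  (0,1): δ = 153.68°  ·
  (0,2): δ = 93.31°  ·
  (0,3): δ = 2.16°  ✓
  (0,4): δ = 87.86°  ·
  (0,5): δ = 143.93°  ·
  (1,2): δ = 119.63°  ·
  (1,3): δ = 24.15°  ✓
  (1,4): δ = 61.54°  ✓
  (1,5): δ = 117.61°  ·
  (2,3): δ = 84.53°  ·
  (2,4): δ = 1.17°  ✓
  (2,5): δ = 57.24°  ✓
  (3,4): δ = 94.30°  ·
  (3,5): δ = 38.23°  ✓
  (4,5): δ = 123.93°  ·
antipodal pairs: 6

count = 6; pairs: (0,3), (1,3), (1,4), (2,4), (2,5), (3,5)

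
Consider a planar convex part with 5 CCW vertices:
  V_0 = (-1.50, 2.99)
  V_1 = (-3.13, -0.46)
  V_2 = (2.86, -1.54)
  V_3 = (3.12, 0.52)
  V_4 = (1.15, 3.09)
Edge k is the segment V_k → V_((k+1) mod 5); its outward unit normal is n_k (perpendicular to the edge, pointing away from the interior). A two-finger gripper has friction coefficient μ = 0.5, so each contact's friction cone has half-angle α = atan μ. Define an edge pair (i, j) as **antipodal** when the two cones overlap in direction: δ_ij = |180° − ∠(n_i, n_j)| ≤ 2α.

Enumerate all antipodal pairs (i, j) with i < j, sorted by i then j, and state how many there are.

count = 3; pairs: (0,2), (1,3), (1,4)

α = atan 0.5 = 26.57°;  2α = 53.13°
n_0 = (-0.9042, +0.4272)
n_1 = (-0.1774, -0.9841)
n_2 = (+0.9921, -0.1252)
n_3 = (+0.7937, +0.6084)
n_4 = (-0.0377, +0.9993)
  (0,1): δ = 74.93°  ·
  (0,2): δ = 18.10°  ✓
  (0,3): δ = 62.76°  ·
  (0,4): δ = 117.45°  ·
  (1,2): δ = 86.97°  ·
  (1,3): δ = 42.31°  ✓
  (1,4): δ = 12.38°  ✓
  (2,3): δ = 135.34°  ·
  (2,4): δ = 80.65°  ·
  (3,4): δ = 125.31°  ·
antipodal pairs: 3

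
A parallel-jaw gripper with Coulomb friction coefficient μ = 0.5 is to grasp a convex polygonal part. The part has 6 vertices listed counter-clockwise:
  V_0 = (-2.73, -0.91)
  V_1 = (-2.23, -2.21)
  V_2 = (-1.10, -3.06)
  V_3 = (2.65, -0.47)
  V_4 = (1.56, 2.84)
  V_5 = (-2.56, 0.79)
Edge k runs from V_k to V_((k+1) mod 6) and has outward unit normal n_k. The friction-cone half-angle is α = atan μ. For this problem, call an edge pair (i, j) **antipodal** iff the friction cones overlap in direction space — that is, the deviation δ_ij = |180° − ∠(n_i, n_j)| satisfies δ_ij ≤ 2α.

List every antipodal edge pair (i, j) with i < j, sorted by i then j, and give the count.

α = atan 0.5 = 26.57°;  2α = 53.13°
n_0 = (-0.9333, -0.3590)
n_1 = (-0.6011, -0.7992)
n_2 = (+0.5683, -0.8228)
n_3 = (+0.9498, +0.3128)
n_4 = (-0.4455, +0.8953)
n_5 = (-0.9950, +0.0995)
  (0,1): δ = 147.99°  ·
  (0,2): δ = 76.41°  ·
  (0,3): δ = 2.81°  ✓
  (0,4): δ = 95.42°  ·
  (0,5): δ = 153.25°  ·
  (1,2): δ = 108.42°  ·
  (1,3): δ = 34.82°  ✓
  (1,4): δ = 63.40°  ·
  (1,5): δ = 121.24°  ·
  (2,3): δ = 106.40°  ·
  (2,4): δ = 8.18°  ✓
  (2,5): δ = 49.66°  ✓
  (3,4): δ = 81.77°  ·
  (3,5): δ = 23.94°  ✓
  (4,5): δ = 122.16°  ·
antipodal pairs: 5

count = 5; pairs: (0,3), (1,3), (2,4), (2,5), (3,5)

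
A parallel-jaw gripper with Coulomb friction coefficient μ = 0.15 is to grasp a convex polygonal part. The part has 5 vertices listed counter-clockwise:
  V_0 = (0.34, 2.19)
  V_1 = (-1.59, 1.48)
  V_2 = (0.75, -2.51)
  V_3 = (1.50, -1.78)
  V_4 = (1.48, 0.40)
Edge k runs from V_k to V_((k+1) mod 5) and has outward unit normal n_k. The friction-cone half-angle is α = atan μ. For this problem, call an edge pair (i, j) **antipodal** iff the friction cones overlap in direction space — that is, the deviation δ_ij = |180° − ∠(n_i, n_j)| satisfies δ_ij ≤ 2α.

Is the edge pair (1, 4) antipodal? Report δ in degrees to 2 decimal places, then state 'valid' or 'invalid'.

δ = 2.10°, valid

α = atan 0.15 = 8.53°;  2α = 17.06°
edge 1: e_1 = (+2.34, -3.99);  n_1 = (-0.8626, -0.5059)
edge 4: e_4 = (-1.14, +1.79);  n_4 = (+0.8435, +0.5372)
∠(n_1, n_4) = 177.90°
δ = |180° − 177.90°| = 2.10°
2.10° ≤ 2α = 17.06°  →  valid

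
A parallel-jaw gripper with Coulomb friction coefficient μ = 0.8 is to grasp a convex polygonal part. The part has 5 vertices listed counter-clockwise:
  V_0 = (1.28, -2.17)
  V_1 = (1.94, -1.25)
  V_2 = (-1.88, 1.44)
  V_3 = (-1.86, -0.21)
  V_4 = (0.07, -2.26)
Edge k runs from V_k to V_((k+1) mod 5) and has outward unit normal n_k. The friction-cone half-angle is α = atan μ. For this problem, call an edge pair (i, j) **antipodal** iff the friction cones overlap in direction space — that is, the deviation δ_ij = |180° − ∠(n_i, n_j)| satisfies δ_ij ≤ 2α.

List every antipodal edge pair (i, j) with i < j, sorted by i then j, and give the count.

α = atan 0.8 = 38.66°;  2α = 77.32°
n_0 = (+0.8125, -0.5829)
n_1 = (+0.5758, +0.8176)
n_2 = (-0.9999, -0.0121)
n_3 = (-0.7281, -0.6855)
n_4 = (+0.0742, -0.9972)
  (0,1): δ = 89.50°  ·
  (0,2): δ = 36.35°  ✓
  (0,3): δ = 78.93°  ·
  (0,4): δ = 129.91°  ·
  (1,2): δ = 54.15°  ✓
  (1,3): δ = 11.57°  ✓
  (1,4): δ = 39.41°  ✓
  (2,3): δ = 137.42°  ·
  (2,4): δ = 86.44°  ·
  (3,4): δ = 129.02°  ·
antipodal pairs: 4

count = 4; pairs: (0,2), (1,2), (1,3), (1,4)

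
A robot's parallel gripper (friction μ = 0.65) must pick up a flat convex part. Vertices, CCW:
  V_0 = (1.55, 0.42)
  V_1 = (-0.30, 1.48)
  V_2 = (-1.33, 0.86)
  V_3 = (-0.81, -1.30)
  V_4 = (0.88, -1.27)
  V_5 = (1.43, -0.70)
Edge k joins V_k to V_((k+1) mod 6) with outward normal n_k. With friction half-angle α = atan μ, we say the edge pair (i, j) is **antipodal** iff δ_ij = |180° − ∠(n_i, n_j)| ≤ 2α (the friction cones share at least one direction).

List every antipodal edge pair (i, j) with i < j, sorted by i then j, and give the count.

count = 7; pairs: (0,2), (0,3), (1,3), (1,4), (1,5), (2,4), (2,5)

α = atan 0.65 = 33.02°;  2α = 66.05°
n_0 = (+0.4971, +0.8677)
n_1 = (-0.5157, +0.8568)
n_2 = (-0.9722, -0.2341)
n_3 = (+0.0177, -0.9998)
n_4 = (+0.7196, -0.6944)
n_5 = (+0.9943, -0.1065)
  (0,1): δ = 119.14°  ·
  (0,2): δ = 46.65°  ✓
  (0,3): δ = 30.83°  ✓
  (0,4): δ = 75.83°  ·
  (0,5): δ = 113.70°  ·
  (1,2): δ = 107.51°  ·
  (1,3): δ = 30.03°  ✓
  (1,4): δ = 14.98°  ✓
  (1,5): δ = 52.84°  ✓
  (2,3): δ = 102.52°  ·
  (2,4): δ = 57.51°  ✓
  (2,5): δ = 19.65°  ✓
  (3,4): δ = 134.99°  ·
  (3,5): δ = 97.13°  ·
  (4,5): δ = 142.14°  ·
antipodal pairs: 7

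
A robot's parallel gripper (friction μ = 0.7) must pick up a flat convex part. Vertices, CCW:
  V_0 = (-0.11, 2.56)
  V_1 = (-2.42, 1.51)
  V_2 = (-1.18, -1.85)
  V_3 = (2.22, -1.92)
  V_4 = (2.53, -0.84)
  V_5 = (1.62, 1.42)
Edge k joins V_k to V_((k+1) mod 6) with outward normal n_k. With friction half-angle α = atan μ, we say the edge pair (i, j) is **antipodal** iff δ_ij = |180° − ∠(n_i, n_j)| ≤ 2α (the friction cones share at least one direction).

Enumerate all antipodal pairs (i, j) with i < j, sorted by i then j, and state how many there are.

α = atan 0.7 = 34.99°;  2α = 69.98°
n_0 = (-0.4138, +0.9104)
n_1 = (-0.9382, -0.3462)
n_2 = (-0.0206, -0.9998)
n_3 = (+0.9612, -0.2759)
n_4 = (+0.9276, +0.3735)
n_5 = (+0.5502, +0.8350)
  (0,1): δ = 94.19°  ·
  (0,2): δ = 25.62°  ✓
  (0,3): δ = 49.54°  ✓
  (0,4): δ = 87.49°  ·
  (0,5): δ = 122.17°  ·
  (1,2): δ = 111.44°  ·
  (1,3): δ = 36.27°  ✓
  (1,4): δ = 1.68°  ✓
  (1,5): δ = 36.36°  ✓
  (2,3): δ = 104.84°  ·
  (2,4): δ = 66.89°  ✓
  (2,5): δ = 32.20°  ✓
  (3,4): δ = 142.05°  ·
  (3,5): δ = 107.37°  ·
  (4,5): δ = 145.32°  ·
antipodal pairs: 7

count = 7; pairs: (0,2), (0,3), (1,3), (1,4), (1,5), (2,4), (2,5)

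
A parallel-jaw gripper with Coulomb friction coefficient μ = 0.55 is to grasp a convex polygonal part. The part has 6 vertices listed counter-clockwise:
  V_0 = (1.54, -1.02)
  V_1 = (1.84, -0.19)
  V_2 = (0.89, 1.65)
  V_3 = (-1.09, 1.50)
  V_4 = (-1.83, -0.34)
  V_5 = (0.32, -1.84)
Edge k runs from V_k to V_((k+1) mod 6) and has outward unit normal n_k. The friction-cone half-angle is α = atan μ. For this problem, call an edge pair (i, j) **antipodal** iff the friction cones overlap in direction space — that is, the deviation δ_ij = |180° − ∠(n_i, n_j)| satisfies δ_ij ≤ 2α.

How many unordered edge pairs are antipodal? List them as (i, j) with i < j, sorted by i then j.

α = atan 0.55 = 28.81°;  2α = 57.62°
n_0 = (+0.9405, -0.3399)
n_1 = (+0.8886, +0.4588)
n_2 = (-0.0755, +0.9971)
n_3 = (-0.9278, +0.3731)
n_4 = (-0.5722, -0.8201)
n_5 = (+0.5578, -0.8300)
  (0,1): δ = 132.82°  ·
  (0,2): δ = 65.80°  ·
  (0,3): δ = 2.04°  ✓
  (0,4): δ = 74.97°  ·
  (0,5): δ = 143.78°  ·
  (1,2): δ = 112.98°  ·
  (1,3): δ = 49.22°  ✓
  (1,4): δ = 27.79°  ✓
  (1,5): δ = 96.60°  ·
  (2,3): δ = 116.24°  ·
  (2,4): δ = 39.23°  ✓
  (2,5): δ = 29.57°  ✓
  (3,4): δ = 102.99°  ·
  (3,5): δ = 34.19°  ✓
  (4,5): δ = 111.19°  ·
antipodal pairs: 6

count = 6; pairs: (0,3), (1,3), (1,4), (2,4), (2,5), (3,5)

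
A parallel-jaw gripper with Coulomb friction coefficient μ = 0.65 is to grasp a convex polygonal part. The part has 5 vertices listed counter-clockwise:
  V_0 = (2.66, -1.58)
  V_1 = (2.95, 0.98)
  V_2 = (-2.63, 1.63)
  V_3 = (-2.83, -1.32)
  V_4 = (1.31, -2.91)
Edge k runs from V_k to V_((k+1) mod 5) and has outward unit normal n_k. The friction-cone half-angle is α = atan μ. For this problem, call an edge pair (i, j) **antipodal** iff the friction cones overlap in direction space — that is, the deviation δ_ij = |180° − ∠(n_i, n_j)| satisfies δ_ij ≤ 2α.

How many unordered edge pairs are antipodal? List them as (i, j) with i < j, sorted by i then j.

count = 4; pairs: (0,2), (1,3), (1,4), (2,4)

α = atan 0.65 = 33.02°;  2α = 66.05°
n_0 = (+0.9936, -0.1126)
n_1 = (+0.1157, +0.9933)
n_2 = (-0.9977, +0.0676)
n_3 = (-0.3585, -0.9335)
n_4 = (+0.7018, -0.7124)
  (0,1): δ = 90.18°  ·
  (0,2): δ = 2.58°  ✓
  (0,3): δ = 75.45°  ·
  (0,4): δ = 141.04°  ·
  (1,2): δ = 87.23°  ·
  (1,3): δ = 14.37°  ✓
  (1,4): δ = 51.22°  ✓
  (2,3): δ = 107.13°  ·
  (2,4): δ = 41.55°  ✓
  (3,4): δ = 114.42°  ·
antipodal pairs: 4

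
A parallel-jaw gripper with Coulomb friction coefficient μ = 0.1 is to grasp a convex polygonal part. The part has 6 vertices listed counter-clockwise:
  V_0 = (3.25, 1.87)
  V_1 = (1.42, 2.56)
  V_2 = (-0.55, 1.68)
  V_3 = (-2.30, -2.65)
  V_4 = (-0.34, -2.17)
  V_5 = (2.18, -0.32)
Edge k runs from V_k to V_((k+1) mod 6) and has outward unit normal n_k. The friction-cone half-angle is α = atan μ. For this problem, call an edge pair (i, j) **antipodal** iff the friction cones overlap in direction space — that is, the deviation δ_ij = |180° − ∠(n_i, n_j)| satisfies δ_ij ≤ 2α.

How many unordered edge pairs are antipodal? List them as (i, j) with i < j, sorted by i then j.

count = 2; pairs: (1,3), (2,5)

α = atan 0.1 = 5.71°;  2α = 11.42°
n_0 = (+0.3528, +0.9357)
n_1 = (-0.4079, +0.9130)
n_2 = (-0.9271, +0.3747)
n_3 = (+0.2379, -0.9713)
n_4 = (+0.5918, -0.8061)
n_5 = (+0.8985, -0.4390)
  (0,1): δ = 135.27°  ·
  (0,2): δ = 91.35°  ·
  (0,3): δ = 34.42°  ·
  (0,4): δ = 56.94°  ·
  (0,5): δ = 84.62°  ·
  (1,2): δ = 136.08°  ·
  (1,3): δ = 10.31°  ✓
  (1,4): δ = 12.21°  ·
  (1,5): δ = 39.89°  ·
  (2,3): δ = 54.23°  ·
  (2,4): δ = 31.71°  ·
  (2,5): δ = 4.03°  ✓
  (3,4): δ = 157.48°  ·
  (3,5): δ = 129.80°  ·
  (4,5): δ = 152.32°  ·
antipodal pairs: 2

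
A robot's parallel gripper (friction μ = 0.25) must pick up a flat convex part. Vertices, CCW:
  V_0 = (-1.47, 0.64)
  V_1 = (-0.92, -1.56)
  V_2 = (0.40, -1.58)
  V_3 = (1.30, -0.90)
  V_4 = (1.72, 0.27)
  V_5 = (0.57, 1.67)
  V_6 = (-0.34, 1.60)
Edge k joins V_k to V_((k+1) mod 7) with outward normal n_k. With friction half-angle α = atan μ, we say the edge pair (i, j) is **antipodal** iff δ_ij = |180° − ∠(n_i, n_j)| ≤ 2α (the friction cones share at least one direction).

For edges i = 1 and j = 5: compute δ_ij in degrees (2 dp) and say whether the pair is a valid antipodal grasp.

α = atan 0.25 = 14.04°;  2α = 28.07°
edge 1: e_1 = (+1.32, -0.02);  n_1 = (-0.0151, -0.9999)
edge 5: e_5 = (-0.91, -0.07);  n_5 = (-0.0767, +0.9971)
∠(n_1, n_5) = 174.73°
δ = |180° − 174.73°| = 5.27°
5.27° ≤ 2α = 28.07°  →  valid

δ = 5.27°, valid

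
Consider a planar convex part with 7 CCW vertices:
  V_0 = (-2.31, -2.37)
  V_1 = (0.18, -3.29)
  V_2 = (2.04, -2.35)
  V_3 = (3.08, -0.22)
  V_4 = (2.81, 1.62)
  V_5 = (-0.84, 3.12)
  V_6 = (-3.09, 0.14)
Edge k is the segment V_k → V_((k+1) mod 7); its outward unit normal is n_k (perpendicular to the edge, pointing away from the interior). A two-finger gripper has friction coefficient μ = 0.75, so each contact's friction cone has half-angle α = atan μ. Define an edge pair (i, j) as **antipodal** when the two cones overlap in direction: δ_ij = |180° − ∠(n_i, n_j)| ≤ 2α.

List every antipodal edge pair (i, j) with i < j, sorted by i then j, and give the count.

α = atan 0.75 = 36.87°;  2α = 73.74°
n_0 = (-0.3466, -0.9380)
n_1 = (+0.4510, -0.8925)
n_2 = (+0.8986, -0.4388)
n_3 = (+0.9894, +0.1452)
n_4 = (+0.3801, +0.9249)
n_5 = (-0.7981, +0.6026)
n_6 = (-0.9550, -0.2968)
  (0,1): δ = 132.91°  ·
  (0,2): δ = 95.75°  ·
  (0,3): δ = 61.37°  ✓
  (0,4): δ = 2.06°  ✓
  (0,5): δ = 73.22°  ✓
  (0,6): δ = 127.54°  ·
  (1,2): δ = 142.84°  ·
  (1,3): δ = 108.46°  ·
  (1,4): δ = 49.15°  ✓
  (1,5): δ = 26.14°  ✓
  (1,6): δ = 80.45°  ·
  (2,3): δ = 145.63°  ·
  (2,4): δ = 86.32°  ·
  (2,5): δ = 11.03°  ✓
  (2,6): δ = 43.29°  ✓
  (3,4): δ = 120.69°  ·
  (3,5): δ = 45.40°  ✓
  (3,6): δ = 8.92°  ✓
  (4,5): δ = 104.71°  ·
  (4,6): δ = 50.40°  ✓
  (5,6): δ = 125.68°  ·
antipodal pairs: 10

count = 10; pairs: (0,3), (0,4), (0,5), (1,4), (1,5), (2,5), (2,6), (3,5), (3,6), (4,6)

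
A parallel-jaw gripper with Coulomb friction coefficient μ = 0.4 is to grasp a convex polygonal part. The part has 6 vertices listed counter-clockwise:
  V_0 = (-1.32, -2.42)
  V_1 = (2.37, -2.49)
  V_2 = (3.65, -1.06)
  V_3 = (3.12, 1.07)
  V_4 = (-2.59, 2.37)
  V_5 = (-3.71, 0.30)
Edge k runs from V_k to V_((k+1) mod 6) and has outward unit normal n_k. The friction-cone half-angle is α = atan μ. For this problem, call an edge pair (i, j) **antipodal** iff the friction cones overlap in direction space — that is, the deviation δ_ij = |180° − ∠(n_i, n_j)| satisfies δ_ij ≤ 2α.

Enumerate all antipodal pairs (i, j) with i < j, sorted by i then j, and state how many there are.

count = 5; pairs: (0,3), (1,4), (2,4), (2,5), (3,5)

α = atan 0.4 = 21.80°;  2α = 43.60°
n_0 = (-0.0190, -0.9998)
n_1 = (+0.7451, -0.6669)
n_2 = (+0.9704, +0.2415)
n_3 = (+0.2220, +0.9750)
n_4 = (-0.8795, +0.4759)
n_5 = (-0.7512, -0.6601)
  (0,1): δ = 130.75°  ·
  (0,2): δ = 74.94°  ·
  (0,3): δ = 11.74°  ✓
  (0,4): δ = 62.67°  ·
  (0,5): δ = 132.39°  ·
  (1,2): δ = 124.20°  ·
  (1,3): δ = 60.99°  ·
  (1,4): δ = 13.42°  ✓
  (1,5): δ = 83.14°  ·
  (2,3): δ = 116.80°  ·
  (2,4): δ = 42.39°  ✓
  (2,5): δ = 27.33°  ✓
  (3,4): δ = 105.59°  ·
  (3,5): δ = 35.87°  ✓
  (4,5): δ = 110.28°  ·
antipodal pairs: 5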